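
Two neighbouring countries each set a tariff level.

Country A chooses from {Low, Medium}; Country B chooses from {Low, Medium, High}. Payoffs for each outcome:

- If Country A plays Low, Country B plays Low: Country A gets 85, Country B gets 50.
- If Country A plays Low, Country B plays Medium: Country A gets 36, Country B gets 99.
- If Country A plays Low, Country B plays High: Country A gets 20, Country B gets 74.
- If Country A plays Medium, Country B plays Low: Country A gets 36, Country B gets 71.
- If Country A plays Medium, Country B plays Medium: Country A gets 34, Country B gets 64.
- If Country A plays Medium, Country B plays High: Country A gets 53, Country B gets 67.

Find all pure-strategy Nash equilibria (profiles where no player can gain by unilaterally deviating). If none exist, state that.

The unique pure-strategy Nash equilibrium is (Low, Medium).

(Low, Low): Country B can switch to Medium (50 → 99). Not NE.
(Low, Medium): Country A gets 36, best alternative 34; Country B gets 99, best alternative 74. No profitable deviation — NE.
(Low, High): Country A can switch to Medium (20 → 53). Not NE.
(Medium, Low): Country A can switch to Low (36 → 85). Not NE.
(Medium, Medium): Country A can switch to Low (34 → 36). Not NE.
(Medium, High): Country B can switch to Low (67 → 71). Not NE.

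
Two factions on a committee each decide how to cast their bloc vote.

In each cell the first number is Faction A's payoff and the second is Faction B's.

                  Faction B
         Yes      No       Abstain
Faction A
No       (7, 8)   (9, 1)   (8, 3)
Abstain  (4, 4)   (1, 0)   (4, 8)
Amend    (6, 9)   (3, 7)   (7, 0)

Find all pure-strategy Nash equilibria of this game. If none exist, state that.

Faction A against Yes: payoffs 7, 4, 6 → best response No.
Faction A against No: payoffs 9, 1, 3 → best response No.
Faction A against Abstain: payoffs 8, 4, 7 → best response No.
Faction B against No: payoffs 8, 1, 3 → best response Yes.
Faction B against Abstain: payoffs 4, 0, 8 → best response Abstain.
Faction B against Amend: payoffs 9, 7, 0 → best response Yes.
Mutual best responses: (No, Yes).

(No, Yes)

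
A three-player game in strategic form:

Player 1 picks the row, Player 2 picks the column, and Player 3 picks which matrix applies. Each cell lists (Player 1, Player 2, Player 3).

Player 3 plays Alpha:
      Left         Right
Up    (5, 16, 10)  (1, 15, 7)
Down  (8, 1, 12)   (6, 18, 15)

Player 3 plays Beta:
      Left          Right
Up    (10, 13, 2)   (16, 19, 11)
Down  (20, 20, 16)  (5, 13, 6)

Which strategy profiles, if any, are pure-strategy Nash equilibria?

The pure Nash equilibria are (Up, Right, Beta), (Down, Left, Beta), (Down, Right, Alpha).

Mark each player's best response to every combination of opponents' strategies; a profile where every player is best-responding is a pure Nash equilibrium.
Player 1 against (Left, Alpha): payoffs 5, 8 → best response Down.
Player 1 against (Left, Beta): payoffs 10, 20 → best response Down.
Player 1 against (Right, Alpha): payoffs 1, 6 → best response Down.
Player 1 against (Right, Beta): payoffs 16, 5 → best response Up.
Player 2 against (Up, Alpha): payoffs 16, 15 → best response Left.
Player 2 against (Up, Beta): payoffs 13, 19 → best response Right.
Player 2 against (Down, Alpha): payoffs 1, 18 → best response Right.
Player 2 against (Down, Beta): payoffs 20, 13 → best response Left.
Player 3 against (Up, Left): payoffs 10, 2 → best response Alpha.
Player 3 against (Up, Right): payoffs 7, 11 → best response Beta.
Player 3 against (Down, Left): payoffs 12, 16 → best response Beta.
Player 3 against (Down, Right): payoffs 15, 6 → best response Alpha.
Mutual best responses: (Up, Right, Beta); (Down, Left, Beta); (Down, Right, Alpha).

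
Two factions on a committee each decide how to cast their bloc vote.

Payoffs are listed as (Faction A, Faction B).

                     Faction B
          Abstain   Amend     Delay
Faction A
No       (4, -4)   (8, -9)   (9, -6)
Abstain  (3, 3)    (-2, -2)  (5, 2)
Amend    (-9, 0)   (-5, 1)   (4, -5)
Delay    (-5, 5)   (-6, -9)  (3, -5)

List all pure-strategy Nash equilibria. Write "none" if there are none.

Faction A against Abstain: payoffs 4, 3, -9, -5 → best response No.
Faction A against Amend: payoffs 8, -2, -5, -6 → best response No.
Faction A against Delay: payoffs 9, 5, 4, 3 → best response No.
Faction B against No: payoffs -4, -9, -6 → best response Abstain.
Faction B against Abstain: payoffs 3, -2, 2 → best response Abstain.
Faction B against Amend: payoffs 0, 1, -5 → best response Amend.
Faction B against Delay: payoffs 5, -9, -5 → best response Abstain.
Mutual best responses: (No, Abstain).

(No, Abstain)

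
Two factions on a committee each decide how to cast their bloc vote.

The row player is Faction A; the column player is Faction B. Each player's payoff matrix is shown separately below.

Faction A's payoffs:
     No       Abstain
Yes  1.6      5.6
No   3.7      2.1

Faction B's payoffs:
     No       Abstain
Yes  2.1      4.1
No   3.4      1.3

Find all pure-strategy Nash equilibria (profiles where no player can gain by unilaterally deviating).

Check each profile: it is a Nash equilibrium iff no player can strictly gain by switching unilaterally.
(Yes, No): Faction A can switch to No (1.6 → 3.7). Not NE.
(Yes, Abstain): Faction A gets 5.6, best alternative 2.1; Faction B gets 4.1, best alternative 2.1. No profitable deviation — NE.
(No, No): Faction A gets 3.7, best alternative 1.6; Faction B gets 3.4, best alternative 1.3. No profitable deviation — NE.
(No, Abstain): Faction A can switch to Yes (2.1 → 5.6). Not NE.

The pure Nash equilibria are (Yes, Abstain), (No, No).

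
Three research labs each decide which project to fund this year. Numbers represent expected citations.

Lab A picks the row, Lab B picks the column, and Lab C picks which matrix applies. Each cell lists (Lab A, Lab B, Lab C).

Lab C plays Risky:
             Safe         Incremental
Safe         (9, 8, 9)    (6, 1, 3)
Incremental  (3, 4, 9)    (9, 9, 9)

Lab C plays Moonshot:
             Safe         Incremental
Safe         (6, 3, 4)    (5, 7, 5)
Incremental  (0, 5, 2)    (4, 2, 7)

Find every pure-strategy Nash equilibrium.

Pure-strategy Nash equilibria: (Safe, Safe, Risky); (Safe, Incremental, Moonshot); (Incremental, Incremental, Risky)

Lab A against (Safe, Risky): payoffs 9, 3 → best response Safe.
Lab A against (Safe, Moonshot): payoffs 6, 0 → best response Safe.
Lab A against (Incremental, Risky): payoffs 6, 9 → best response Incremental.
Lab A against (Incremental, Moonshot): payoffs 5, 4 → best response Safe.
Lab B against (Safe, Risky): payoffs 8, 1 → best response Safe.
Lab B against (Safe, Moonshot): payoffs 3, 7 → best response Incremental.
Lab B against (Incremental, Risky): payoffs 4, 9 → best response Incremental.
Lab B against (Incremental, Moonshot): payoffs 5, 2 → best response Safe.
Lab C against (Safe, Safe): payoffs 9, 4 → best response Risky.
Lab C against (Safe, Incremental): payoffs 3, 5 → best response Moonshot.
Lab C against (Incremental, Safe): payoffs 9, 2 → best response Risky.
Lab C against (Incremental, Incremental): payoffs 9, 7 → best response Risky.
Mutual best responses: (Safe, Safe, Risky); (Safe, Incremental, Moonshot); (Incremental, Incremental, Risky).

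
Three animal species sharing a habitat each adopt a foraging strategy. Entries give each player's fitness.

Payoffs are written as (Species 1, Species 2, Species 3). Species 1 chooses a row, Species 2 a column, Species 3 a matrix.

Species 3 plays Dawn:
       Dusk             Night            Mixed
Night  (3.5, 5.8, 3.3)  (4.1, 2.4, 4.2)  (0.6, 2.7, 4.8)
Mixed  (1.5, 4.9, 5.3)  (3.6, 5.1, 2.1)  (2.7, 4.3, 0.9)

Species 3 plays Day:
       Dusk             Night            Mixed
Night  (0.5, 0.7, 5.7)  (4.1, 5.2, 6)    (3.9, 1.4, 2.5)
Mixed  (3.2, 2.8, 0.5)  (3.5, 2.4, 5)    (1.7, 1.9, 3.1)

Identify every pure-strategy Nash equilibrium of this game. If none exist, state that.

(Night, Dusk, Dawn): Species 3 can switch to Day (3.3 → 5.7). Not NE.
(Night, Dusk, Day): Species 1 can switch to Mixed (0.5 → 3.2). Not NE.
(Night, Night, Dawn): Species 2 can switch to Dusk (2.4 → 5.8). Not NE.
(Night, Night, Day): Species 1 gets 4.1, best alternative 3.5; Species 2 gets 5.2, best alternative 1.4; Species 3 gets 6, best alternative 4.2. No profitable deviation — NE.
(Night, Mixed, Dawn): Species 1 can switch to Mixed (0.6 → 2.7). Not NE.
(Night, Mixed, Day): Species 2 can switch to Night (1.4 → 5.2). Not NE.
(Mixed, Dusk, Dawn): Species 1 can switch to Night (1.5 → 3.5). Not NE.
(Mixed, Dusk, Day): Species 3 can switch to Dawn (0.5 → 5.3). Not NE.
(Mixed, Night, Dawn): Species 1 can switch to Night (3.6 → 4.1). Not NE.
(Mixed, Night, Day): Species 1 can switch to Night (3.5 → 4.1). Not NE.
(Mixed, Mixed, Dawn): Species 2 can switch to Dusk (4.3 → 4.9). Not NE.
(Mixed, Mixed, Day): Species 1 can switch to Night (1.7 → 3.9). Not NE.

The unique pure-strategy Nash equilibrium is (Night, Night, Day).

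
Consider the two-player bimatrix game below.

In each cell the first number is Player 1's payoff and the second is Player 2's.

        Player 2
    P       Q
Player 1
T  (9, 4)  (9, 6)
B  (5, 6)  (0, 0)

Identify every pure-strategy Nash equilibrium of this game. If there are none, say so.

Pure NE: (T, Q)

Check each profile: it is a Nash equilibrium iff no player can strictly gain by switching unilaterally.
(T, P): Player 2 can switch to Q (4 → 6). Not NE.
(T, Q): Player 1 gets 9, best alternative 0; Player 2 gets 6, best alternative 4. No profitable deviation — NE.
(B, P): Player 1 can switch to T (5 → 9). Not NE.
(B, Q): Player 1 can switch to T (0 → 9). Not NE.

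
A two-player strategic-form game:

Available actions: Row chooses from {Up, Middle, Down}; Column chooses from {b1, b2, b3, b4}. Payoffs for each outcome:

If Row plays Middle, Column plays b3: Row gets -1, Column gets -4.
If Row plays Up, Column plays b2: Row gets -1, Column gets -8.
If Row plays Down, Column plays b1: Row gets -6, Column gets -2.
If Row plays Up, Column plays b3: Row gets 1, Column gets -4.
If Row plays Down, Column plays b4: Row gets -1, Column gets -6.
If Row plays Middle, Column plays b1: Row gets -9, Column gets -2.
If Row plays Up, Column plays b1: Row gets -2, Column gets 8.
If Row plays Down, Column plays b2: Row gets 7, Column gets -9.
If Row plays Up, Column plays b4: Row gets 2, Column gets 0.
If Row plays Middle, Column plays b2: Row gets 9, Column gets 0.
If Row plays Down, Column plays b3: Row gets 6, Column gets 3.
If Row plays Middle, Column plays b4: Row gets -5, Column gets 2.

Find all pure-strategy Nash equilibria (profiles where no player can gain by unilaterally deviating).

Pure-strategy Nash equilibria: (Up, b1); (Down, b3)

Row against b1: payoffs -2, -9, -6 → best response Up.
Row against b2: payoffs -1, 9, 7 → best response Middle.
Row against b3: payoffs 1, -1, 6 → best response Down.
Row against b4: payoffs 2, -5, -1 → best response Up.
Column against Up: payoffs 8, -8, -4, 0 → best response b1.
Column against Middle: payoffs -2, 0, -4, 2 → best response b4.
Column against Down: payoffs -2, -9, 3, -6 → best response b3.
Mutual best responses: (Up, b1); (Down, b3).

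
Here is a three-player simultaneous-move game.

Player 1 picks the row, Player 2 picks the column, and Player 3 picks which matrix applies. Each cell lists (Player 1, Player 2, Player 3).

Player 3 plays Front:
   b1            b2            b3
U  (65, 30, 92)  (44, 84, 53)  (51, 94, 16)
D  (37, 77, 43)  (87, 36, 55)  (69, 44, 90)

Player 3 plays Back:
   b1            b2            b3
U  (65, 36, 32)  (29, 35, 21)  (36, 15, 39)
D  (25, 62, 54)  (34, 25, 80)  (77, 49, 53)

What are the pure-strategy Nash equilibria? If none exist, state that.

There is no pure-strategy Nash equilibrium.

(U, b1, Front): Player 2 can switch to b2 (30 → 84). Not NE.
(U, b1, Back): Player 3 can switch to Front (32 → 92). Not NE.
(U, b2, Front): Player 1 can switch to D (44 → 87). Not NE.
(U, b2, Back): Player 1 can switch to D (29 → 34). Not NE.
(U, b3, Front): Player 1 can switch to D (51 → 69). Not NE.
(U, b3, Back): Player 1 can switch to D (36 → 77). Not NE.
(D, b1, Front): Player 1 can switch to U (37 → 65). Not NE.
(D, b1, Back): Player 1 can switch to U (25 → 65). Not NE.
(The remaining 4 profiles each have a profitable deviation by the same check.)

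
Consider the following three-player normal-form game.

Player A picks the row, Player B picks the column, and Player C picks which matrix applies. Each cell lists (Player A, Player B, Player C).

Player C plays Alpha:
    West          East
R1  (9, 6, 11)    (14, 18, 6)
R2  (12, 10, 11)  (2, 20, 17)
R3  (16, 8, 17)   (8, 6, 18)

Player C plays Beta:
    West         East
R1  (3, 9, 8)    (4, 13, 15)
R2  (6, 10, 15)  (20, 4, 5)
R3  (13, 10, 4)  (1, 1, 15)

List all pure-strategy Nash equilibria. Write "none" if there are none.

Player A against (West, Alpha): payoffs 9, 12, 16 → best response R3.
Player A against (West, Beta): payoffs 3, 6, 13 → best response R3.
Player A against (East, Alpha): payoffs 14, 2, 8 → best response R1.
Player A against (East, Beta): payoffs 4, 20, 1 → best response R2.
Player B against (R1, Alpha): payoffs 6, 18 → best response East.
Player B against (R1, Beta): payoffs 9, 13 → best response East.
Player B against (R2, Alpha): payoffs 10, 20 → best response East.
Player B against (R2, Beta): payoffs 10, 4 → best response West.
Player B against (R3, Alpha): payoffs 8, 6 → best response West.
Player B against (R3, Beta): payoffs 10, 1 → best response West.
Player C against (R1, West): payoffs 11, 8 → best response Alpha.
Player C against (R1, East): payoffs 6, 15 → best response Beta.
Player C against (R2, West): payoffs 11, 15 → best response Beta.
Player C against (R2, East): payoffs 17, 5 → best response Alpha.
Player C against (R3, West): payoffs 17, 4 → best response Alpha.
Player C against (R3, East): payoffs 18, 15 → best response Alpha.
Mutual best responses: (R3, West, Alpha).

The unique pure-strategy Nash equilibrium is (R3, West, Alpha).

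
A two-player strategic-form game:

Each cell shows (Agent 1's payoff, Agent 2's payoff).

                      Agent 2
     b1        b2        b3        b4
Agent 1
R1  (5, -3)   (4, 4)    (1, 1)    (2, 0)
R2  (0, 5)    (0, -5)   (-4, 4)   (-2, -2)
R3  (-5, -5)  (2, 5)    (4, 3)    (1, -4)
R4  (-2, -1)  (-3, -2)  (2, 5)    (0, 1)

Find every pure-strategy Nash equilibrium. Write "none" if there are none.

Mark each player's best response to every combination of opponents' strategies; a profile where every player is best-responding is a pure Nash equilibrium.
Agent 1 against b1: payoffs 5, 0, -5, -2 → best response R1.
Agent 1 against b2: payoffs 4, 0, 2, -3 → best response R1.
Agent 1 against b3: payoffs 1, -4, 4, 2 → best response R3.
Agent 1 against b4: payoffs 2, -2, 1, 0 → best response R1.
Agent 2 against R1: payoffs -3, 4, 1, 0 → best response b2.
Agent 2 against R2: payoffs 5, -5, 4, -2 → best response b1.
Agent 2 against R3: payoffs -5, 5, 3, -4 → best response b2.
Agent 2 against R4: payoffs -1, -2, 5, 1 → best response b3.
Mutual best responses: (R1, b2).

(R1, b2)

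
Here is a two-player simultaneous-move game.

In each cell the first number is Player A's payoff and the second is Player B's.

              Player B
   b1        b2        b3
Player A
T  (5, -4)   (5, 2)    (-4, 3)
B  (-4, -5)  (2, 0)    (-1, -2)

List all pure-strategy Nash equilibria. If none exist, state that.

This game has no pure Nash equilibrium.

Mark each player's best response to every combination of opponents' strategies; a profile where every player is best-responding is a pure Nash equilibrium.
Player A against b1: payoffs 5, -4 → best response T.
Player A against b2: payoffs 5, 2 → best response T.
Player A against b3: payoffs -4, -1 → best response B.
Player B against T: payoffs -4, 2, 3 → best response b3.
Player B against B: payoffs -5, 0, -2 → best response b2.
No profile is a mutual best response for all players.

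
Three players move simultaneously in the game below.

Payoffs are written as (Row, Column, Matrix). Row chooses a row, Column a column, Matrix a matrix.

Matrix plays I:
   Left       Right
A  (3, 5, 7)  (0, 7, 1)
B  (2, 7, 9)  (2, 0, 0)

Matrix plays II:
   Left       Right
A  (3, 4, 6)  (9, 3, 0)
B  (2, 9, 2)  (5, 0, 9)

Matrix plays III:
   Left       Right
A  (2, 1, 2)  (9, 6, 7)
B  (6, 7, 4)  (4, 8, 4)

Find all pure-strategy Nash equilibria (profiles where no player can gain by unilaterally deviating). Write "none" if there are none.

(A, Left, I): Column can switch to Right (5 → 7). Not NE.
(A, Left, II): Matrix can switch to I (6 → 7). Not NE.
(A, Left, III): Row can switch to B (2 → 6). Not NE.
(A, Right, I): Row can switch to B (0 → 2). Not NE.
(A, Right, II): Column can switch to Left (3 → 4). Not NE.
(A, Right, III): Row gets 9, best alternative 4; Column gets 6, best alternative 1; Matrix gets 7, best alternative 1. No profitable deviation — NE.
(B, Left, I): Row can switch to A (2 → 3). Not NE.
(B, Left, II): Row can switch to A (2 → 3). Not NE.
(B, Left, III): Column can switch to Right (7 → 8). Not NE.
(The remaining 3 profiles each have a profitable deviation by the same check.)

Pure NE: (A, Right, III)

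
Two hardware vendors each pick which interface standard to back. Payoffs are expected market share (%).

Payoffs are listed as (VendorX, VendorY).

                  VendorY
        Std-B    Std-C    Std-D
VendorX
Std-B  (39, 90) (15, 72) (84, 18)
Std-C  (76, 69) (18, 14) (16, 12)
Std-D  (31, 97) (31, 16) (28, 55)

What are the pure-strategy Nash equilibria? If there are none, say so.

VendorX against Std-B: payoffs 39, 76, 31 → best response Std-C.
VendorX against Std-C: payoffs 15, 18, 31 → best response Std-D.
VendorX against Std-D: payoffs 84, 16, 28 → best response Std-B.
VendorY against Std-B: payoffs 90, 72, 18 → best response Std-B.
VendorY against Std-C: payoffs 69, 14, 12 → best response Std-B.
VendorY against Std-D: payoffs 97, 16, 55 → best response Std-B.
Mutual best responses: (Std-C, Std-B).

(Std-C, Std-B)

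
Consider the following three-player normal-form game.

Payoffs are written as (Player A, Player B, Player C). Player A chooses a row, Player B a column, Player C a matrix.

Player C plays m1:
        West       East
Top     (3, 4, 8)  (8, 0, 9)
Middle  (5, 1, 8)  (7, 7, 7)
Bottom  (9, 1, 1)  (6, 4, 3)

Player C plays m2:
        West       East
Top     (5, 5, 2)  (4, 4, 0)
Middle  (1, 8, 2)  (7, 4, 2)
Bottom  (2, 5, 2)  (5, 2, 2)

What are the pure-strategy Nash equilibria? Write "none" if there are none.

This game has no pure Nash equilibrium.

Player A against (West, m1): payoffs 3, 5, 9 → best response Bottom.
Player A against (West, m2): payoffs 5, 1, 2 → best response Top.
Player A against (East, m1): payoffs 8, 7, 6 → best response Top.
Player A against (East, m2): payoffs 4, 7, 5 → best response Middle.
Player B against (Top, m1): payoffs 4, 0 → best response West.
Player B against (Top, m2): payoffs 5, 4 → best response West.
Player B against (Middle, m1): payoffs 1, 7 → best response East.
Player B against (Middle, m2): payoffs 8, 4 → best response West.
Player B against (Bottom, m1): payoffs 1, 4 → best response East.
Player B against (Bottom, m2): payoffs 5, 2 → best response West.
Player C against (Top, West): payoffs 8, 2 → best response m1.
Player C against (Top, East): payoffs 9, 0 → best response m1.
Player C against (Middle, West): payoffs 8, 2 → best response m1.
Player C against (Middle, East): payoffs 7, 2 → best response m1.
Player C against (Bottom, West): payoffs 1, 2 → best response m2.
Player C against (Bottom, East): payoffs 3, 2 → best response m1.
No profile is a mutual best response for all players.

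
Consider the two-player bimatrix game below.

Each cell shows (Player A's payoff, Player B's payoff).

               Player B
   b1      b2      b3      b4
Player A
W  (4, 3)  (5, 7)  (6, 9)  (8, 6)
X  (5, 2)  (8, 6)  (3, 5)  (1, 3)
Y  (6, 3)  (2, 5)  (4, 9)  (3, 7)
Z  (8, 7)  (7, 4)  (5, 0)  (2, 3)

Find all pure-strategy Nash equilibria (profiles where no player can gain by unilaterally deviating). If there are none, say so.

Pure-strategy Nash equilibria: (W, b3) and (X, b2) and (Z, b1)

Check each profile: it is a Nash equilibrium iff no player can strictly gain by switching unilaterally.
(W, b1): Player A can switch to X (4 → 5). Not NE.
(W, b2): Player A can switch to X (5 → 8). Not NE.
(W, b3): Player A gets 6, best alternative 5; Player B gets 9, best alternative 7. No profitable deviation — NE.
(W, b4): Player B can switch to b2 (6 → 7). Not NE.
(X, b1): Player A can switch to Y (5 → 6). Not NE.
(X, b2): Player A gets 8, best alternative 7; Player B gets 6, best alternative 5. No profitable deviation — NE.
(X, b3): Player A can switch to W (3 → 6). Not NE.
(X, b4): Player A can switch to W (1 → 8). Not NE.
(Z, b1): Player A gets 8, best alternative 6; Player B gets 7, best alternative 4. No profitable deviation — NE.
(The remaining 7 profiles each have a profitable deviation by the same check.)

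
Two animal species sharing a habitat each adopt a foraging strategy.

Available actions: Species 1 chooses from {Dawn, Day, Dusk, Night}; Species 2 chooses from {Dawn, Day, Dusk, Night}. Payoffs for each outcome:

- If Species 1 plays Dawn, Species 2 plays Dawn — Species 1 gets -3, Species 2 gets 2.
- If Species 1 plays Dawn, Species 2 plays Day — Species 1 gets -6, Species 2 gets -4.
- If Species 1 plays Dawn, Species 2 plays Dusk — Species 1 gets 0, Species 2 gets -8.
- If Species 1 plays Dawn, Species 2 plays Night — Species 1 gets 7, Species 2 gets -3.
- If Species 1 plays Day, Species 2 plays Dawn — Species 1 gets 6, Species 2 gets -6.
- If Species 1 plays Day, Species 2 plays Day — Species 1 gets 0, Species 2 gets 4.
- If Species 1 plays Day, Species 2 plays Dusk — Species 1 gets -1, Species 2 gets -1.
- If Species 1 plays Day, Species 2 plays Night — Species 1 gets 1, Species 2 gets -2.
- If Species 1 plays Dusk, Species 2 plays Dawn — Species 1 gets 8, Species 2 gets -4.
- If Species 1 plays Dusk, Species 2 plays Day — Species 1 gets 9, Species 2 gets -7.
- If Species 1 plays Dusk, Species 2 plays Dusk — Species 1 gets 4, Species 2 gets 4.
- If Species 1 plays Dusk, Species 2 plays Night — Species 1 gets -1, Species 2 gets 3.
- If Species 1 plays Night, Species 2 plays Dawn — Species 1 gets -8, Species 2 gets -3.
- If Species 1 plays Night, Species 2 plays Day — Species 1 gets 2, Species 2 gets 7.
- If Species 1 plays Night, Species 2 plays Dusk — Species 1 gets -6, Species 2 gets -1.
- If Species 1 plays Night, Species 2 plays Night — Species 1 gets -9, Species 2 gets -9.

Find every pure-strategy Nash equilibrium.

(Dusk, Dusk)

(Dawn, Dawn): Species 1 can switch to Day (-3 → 6). Not NE.
(Dawn, Day): Species 1 can switch to Day (-6 → 0). Not NE.
(Dawn, Dusk): Species 1 can switch to Dusk (0 → 4). Not NE.
(Dawn, Night): Species 2 can switch to Dawn (-3 → 2). Not NE.
(Day, Dawn): Species 1 can switch to Dusk (6 → 8). Not NE.
(Day, Day): Species 1 can switch to Dusk (0 → 9). Not NE.
(Day, Dusk): Species 1 can switch to Dawn (-1 → 0). Not NE.
(Day, Night): Species 1 can switch to Dawn (1 → 7). Not NE.
(Dusk, Dusk): Species 1 gets 4, best alternative 0; Species 2 gets 4, best alternative 3. No profitable deviation — NE.
(The remaining 7 profiles each have a profitable deviation by the same check.)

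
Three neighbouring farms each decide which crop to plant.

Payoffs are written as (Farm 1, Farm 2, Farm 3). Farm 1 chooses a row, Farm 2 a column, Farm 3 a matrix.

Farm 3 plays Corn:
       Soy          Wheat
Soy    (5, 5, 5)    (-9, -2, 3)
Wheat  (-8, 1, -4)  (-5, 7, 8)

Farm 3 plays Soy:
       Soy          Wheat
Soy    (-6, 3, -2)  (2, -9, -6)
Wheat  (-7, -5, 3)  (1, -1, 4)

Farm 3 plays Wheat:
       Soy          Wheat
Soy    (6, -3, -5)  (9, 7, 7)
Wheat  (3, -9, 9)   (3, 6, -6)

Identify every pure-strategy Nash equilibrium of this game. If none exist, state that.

The pure Nash equilibria are (Soy, Soy, Corn) and (Soy, Wheat, Wheat) and (Wheat, Wheat, Corn).

Farm 1 against (Soy, Corn): payoffs 5, -8 → best response Soy.
Farm 1 against (Soy, Soy): payoffs -6, -7 → best response Soy.
Farm 1 against (Soy, Wheat): payoffs 6, 3 → best response Soy.
Farm 1 against (Wheat, Corn): payoffs -9, -5 → best response Wheat.
Farm 1 against (Wheat, Soy): payoffs 2, 1 → best response Soy.
Farm 1 against (Wheat, Wheat): payoffs 9, 3 → best response Soy.
Farm 2 against (Soy, Corn): payoffs 5, -2 → best response Soy.
Farm 2 against (Soy, Soy): payoffs 3, -9 → best response Soy.
Farm 2 against (Soy, Wheat): payoffs -3, 7 → best response Wheat.
Farm 2 against (Wheat, Corn): payoffs 1, 7 → best response Wheat.
Farm 2 against (Wheat, Soy): payoffs -5, -1 → best response Wheat.
Farm 2 against (Wheat, Wheat): payoffs -9, 6 → best response Wheat.
Farm 3 against (Soy, Soy): payoffs 5, -2, -5 → best response Corn.
Farm 3 against (Soy, Wheat): payoffs 3, -6, 7 → best response Wheat.
Farm 3 against (Wheat, Soy): payoffs -4, 3, 9 → best response Wheat.
Farm 3 against (Wheat, Wheat): payoffs 8, 4, -6 → best response Corn.
Mutual best responses: (Soy, Soy, Corn); (Soy, Wheat, Wheat); (Wheat, Wheat, Corn).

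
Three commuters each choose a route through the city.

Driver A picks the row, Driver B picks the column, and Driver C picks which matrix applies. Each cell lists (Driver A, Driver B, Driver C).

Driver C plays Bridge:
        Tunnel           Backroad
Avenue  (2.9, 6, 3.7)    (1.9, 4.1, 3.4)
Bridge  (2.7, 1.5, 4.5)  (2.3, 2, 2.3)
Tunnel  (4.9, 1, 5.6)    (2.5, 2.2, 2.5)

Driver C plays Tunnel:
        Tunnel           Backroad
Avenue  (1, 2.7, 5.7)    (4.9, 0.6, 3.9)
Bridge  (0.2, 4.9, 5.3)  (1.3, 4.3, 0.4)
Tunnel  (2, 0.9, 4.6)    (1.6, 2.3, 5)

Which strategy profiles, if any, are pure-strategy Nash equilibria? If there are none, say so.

This game has no pure Nash equilibrium.

Mark each player's best response to every combination of opponents' strategies; a profile where every player is best-responding is a pure Nash equilibrium.
Driver A against (Tunnel, Bridge): payoffs 2.9, 2.7, 4.9 → best response Tunnel.
Driver A against (Tunnel, Tunnel): payoffs 1, 0.2, 2 → best response Tunnel.
Driver A against (Backroad, Bridge): payoffs 1.9, 2.3, 2.5 → best response Tunnel.
Driver A against (Backroad, Tunnel): payoffs 4.9, 1.3, 1.6 → best response Avenue.
Driver B against (Avenue, Bridge): payoffs 6, 4.1 → best response Tunnel.
Driver B against (Avenue, Tunnel): payoffs 2.7, 0.6 → best response Tunnel.
Driver B against (Bridge, Bridge): payoffs 1.5, 2 → best response Backroad.
Driver B against (Bridge, Tunnel): payoffs 4.9, 4.3 → best response Tunnel.
Driver B against (Tunnel, Bridge): payoffs 1, 2.2 → best response Backroad.
Driver B against (Tunnel, Tunnel): payoffs 0.9, 2.3 → best response Backroad.
Driver C against (Avenue, Tunnel): payoffs 3.7, 5.7 → best response Tunnel.
Driver C against (Avenue, Backroad): payoffs 3.4, 3.9 → best response Tunnel.
Driver C against (Bridge, Tunnel): payoffs 4.5, 5.3 → best response Tunnel.
Driver C against (Bridge, Backroad): payoffs 2.3, 0.4 → best response Bridge.
Driver C against (Tunnel, Tunnel): payoffs 5.6, 4.6 → best response Bridge.
Driver C against (Tunnel, Backroad): payoffs 2.5, 5 → best response Tunnel.
No profile is a mutual best response for all players.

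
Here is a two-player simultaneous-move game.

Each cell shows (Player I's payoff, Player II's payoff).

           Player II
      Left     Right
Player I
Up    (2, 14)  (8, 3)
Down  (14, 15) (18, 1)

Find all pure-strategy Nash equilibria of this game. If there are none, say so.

Pure NE: (Down, Left)

Player I against Left: payoffs 2, 14 → best response Down.
Player I against Right: payoffs 8, 18 → best response Down.
Player II against Up: payoffs 14, 3 → best response Left.
Player II against Down: payoffs 15, 1 → best response Left.
Mutual best responses: (Down, Left).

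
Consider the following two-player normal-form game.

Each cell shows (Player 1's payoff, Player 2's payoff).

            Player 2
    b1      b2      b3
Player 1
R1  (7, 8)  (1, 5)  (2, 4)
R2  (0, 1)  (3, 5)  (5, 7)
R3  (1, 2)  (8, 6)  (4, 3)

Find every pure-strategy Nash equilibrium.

Mark each player's best response to every combination of opponents' strategies; a profile where every player is best-responding is a pure Nash equilibrium.
Player 1 against b1: payoffs 7, 0, 1 → best response R1.
Player 1 against b2: payoffs 1, 3, 8 → best response R3.
Player 1 against b3: payoffs 2, 5, 4 → best response R2.
Player 2 against R1: payoffs 8, 5, 4 → best response b1.
Player 2 against R2: payoffs 1, 5, 7 → best response b3.
Player 2 against R3: payoffs 2, 6, 3 → best response b2.
Mutual best responses: (R1, b1); (R2, b3); (R3, b2).

Pure-strategy Nash equilibria: (R1, b1); (R2, b3); (R3, b2)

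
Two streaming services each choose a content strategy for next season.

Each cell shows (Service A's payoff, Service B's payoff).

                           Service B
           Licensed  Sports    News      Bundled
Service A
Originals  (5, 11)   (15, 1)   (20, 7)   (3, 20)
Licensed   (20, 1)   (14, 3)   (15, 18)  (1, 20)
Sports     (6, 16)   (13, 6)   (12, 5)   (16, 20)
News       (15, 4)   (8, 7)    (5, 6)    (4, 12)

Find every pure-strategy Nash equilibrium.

(Originals, Licensed): Service A can switch to Licensed (5 → 20). Not NE.
(Originals, Sports): Service B can switch to Licensed (1 → 11). Not NE.
(Originals, News): Service B can switch to Licensed (7 → 11). Not NE.
(Originals, Bundled): Service A can switch to Sports (3 → 16). Not NE.
(Licensed, Licensed): Service B can switch to Sports (1 → 3). Not NE.
(Licensed, Sports): Service A can switch to Originals (14 → 15). Not NE.
(Licensed, News): Service A can switch to Originals (15 → 20). Not NE.
(Licensed, Bundled): Service A can switch to Originals (1 → 3). Not NE.
(Sports, Licensed): Service A can switch to Licensed (6 → 20). Not NE.
(Sports, Sports): Service A can switch to Originals (13 → 15). Not NE.
(Sports, Bundled): Service A gets 16, best alternative 4; Service B gets 20, best alternative 16. No profitable deviation — NE.
(The remaining 5 profiles each have a profitable deviation by the same check.)

The unique pure-strategy Nash equilibrium is (Sports, Bundled).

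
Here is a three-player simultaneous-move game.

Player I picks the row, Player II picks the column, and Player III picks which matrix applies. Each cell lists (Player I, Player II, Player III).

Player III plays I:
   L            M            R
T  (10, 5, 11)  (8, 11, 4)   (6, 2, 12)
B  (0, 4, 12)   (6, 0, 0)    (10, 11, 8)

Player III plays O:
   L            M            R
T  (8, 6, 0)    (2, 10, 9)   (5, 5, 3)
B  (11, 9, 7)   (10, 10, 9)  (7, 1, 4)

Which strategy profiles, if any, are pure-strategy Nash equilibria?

The pure Nash equilibria are (B, M, O), (B, R, I).

Player I against (L, I): payoffs 10, 0 → best response T.
Player I against (L, O): payoffs 8, 11 → best response B.
Player I against (M, I): payoffs 8, 6 → best response T.
Player I against (M, O): payoffs 2, 10 → best response B.
Player I against (R, I): payoffs 6, 10 → best response B.
Player I against (R, O): payoffs 5, 7 → best response B.
Player II against (T, I): payoffs 5, 11, 2 → best response M.
Player II against (T, O): payoffs 6, 10, 5 → best response M.
Player II against (B, I): payoffs 4, 0, 11 → best response R.
Player II against (B, O): payoffs 9, 10, 1 → best response M.
Player III against (T, L): payoffs 11, 0 → best response I.
Player III against (T, M): payoffs 4, 9 → best response O.
Player III against (T, R): payoffs 12, 3 → best response I.
Player III against (B, L): payoffs 12, 7 → best response I.
Player III against (B, M): payoffs 0, 9 → best response O.
Player III against (B, R): payoffs 8, 4 → best response I.
Mutual best responses: (B, M, O); (B, R, I).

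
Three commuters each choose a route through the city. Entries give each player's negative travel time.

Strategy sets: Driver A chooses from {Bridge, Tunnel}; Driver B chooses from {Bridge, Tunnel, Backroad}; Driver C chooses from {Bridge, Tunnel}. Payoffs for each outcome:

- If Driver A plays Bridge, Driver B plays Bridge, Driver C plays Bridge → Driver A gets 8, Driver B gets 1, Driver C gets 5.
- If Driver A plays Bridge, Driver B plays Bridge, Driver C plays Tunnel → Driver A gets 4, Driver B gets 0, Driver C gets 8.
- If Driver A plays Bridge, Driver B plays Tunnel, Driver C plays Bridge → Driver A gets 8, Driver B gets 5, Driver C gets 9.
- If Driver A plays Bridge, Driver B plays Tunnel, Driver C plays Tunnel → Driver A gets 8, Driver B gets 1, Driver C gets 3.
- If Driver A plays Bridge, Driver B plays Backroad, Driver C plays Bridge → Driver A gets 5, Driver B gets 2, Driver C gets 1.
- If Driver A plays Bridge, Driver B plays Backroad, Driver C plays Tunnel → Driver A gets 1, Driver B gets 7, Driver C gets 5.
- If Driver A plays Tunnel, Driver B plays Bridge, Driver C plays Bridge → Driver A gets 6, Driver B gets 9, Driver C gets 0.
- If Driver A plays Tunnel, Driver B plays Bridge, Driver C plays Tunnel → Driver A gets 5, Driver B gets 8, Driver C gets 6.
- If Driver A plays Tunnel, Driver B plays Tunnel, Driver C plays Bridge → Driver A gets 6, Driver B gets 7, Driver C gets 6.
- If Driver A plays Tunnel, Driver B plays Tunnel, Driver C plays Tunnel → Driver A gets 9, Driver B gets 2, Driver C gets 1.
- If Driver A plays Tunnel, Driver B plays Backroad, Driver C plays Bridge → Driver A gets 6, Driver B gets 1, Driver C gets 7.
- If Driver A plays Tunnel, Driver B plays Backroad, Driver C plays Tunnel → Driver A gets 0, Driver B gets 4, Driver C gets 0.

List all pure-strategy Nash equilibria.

For each strategy profile, look for a profitable unilateral deviation.
(Bridge, Bridge, Bridge): Driver B can switch to Tunnel (1 → 5). Not NE.
(Bridge, Bridge, Tunnel): Driver A can switch to Tunnel (4 → 5). Not NE.
(Bridge, Tunnel, Bridge): Driver A gets 8, best alternative 6; Driver B gets 5, best alternative 2; Driver C gets 9, best alternative 3. No profitable deviation — NE.
(Bridge, Tunnel, Tunnel): Driver A can switch to Tunnel (8 → 9). Not NE.
(Bridge, Backroad, Bridge): Driver A can switch to Tunnel (5 → 6). Not NE.
(Bridge, Backroad, Tunnel): Driver A gets 1, best alternative 0; Driver B gets 7, best alternative 1; Driver C gets 5, best alternative 1. No profitable deviation — NE.
(Tunnel, Bridge, Bridge): Driver A can switch to Bridge (6 → 8). Not NE.
(Tunnel, Bridge, Tunnel): Driver A gets 5, best alternative 4; Driver B gets 8, best alternative 4; Driver C gets 6, best alternative 0. No profitable deviation — NE.
(Tunnel, Tunnel, Bridge): Driver A can switch to Bridge (6 → 8). Not NE.
(Tunnel, Tunnel, Tunnel): Driver B can switch to Bridge (2 → 8). Not NE.
(Tunnel, Backroad, Bridge): Driver B can switch to Bridge (1 → 9). Not NE.
(Tunnel, Backroad, Tunnel): Driver A can switch to Bridge (0 → 1). Not NE.

Pure-strategy Nash equilibria: (Bridge, Tunnel, Bridge), (Bridge, Backroad, Tunnel), (Tunnel, Bridge, Tunnel)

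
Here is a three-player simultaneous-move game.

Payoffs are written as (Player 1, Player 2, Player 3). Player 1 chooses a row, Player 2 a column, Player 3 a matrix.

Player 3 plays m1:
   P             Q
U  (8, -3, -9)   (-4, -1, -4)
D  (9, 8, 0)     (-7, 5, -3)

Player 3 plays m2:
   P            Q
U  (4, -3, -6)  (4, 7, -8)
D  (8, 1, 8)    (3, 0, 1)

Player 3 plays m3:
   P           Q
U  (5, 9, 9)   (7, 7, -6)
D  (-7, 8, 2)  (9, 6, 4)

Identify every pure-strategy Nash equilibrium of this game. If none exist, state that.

The pure Nash equilibria are (U, P, m3) and (U, Q, m1) and (D, P, m2).

Player 1 against (P, m1): payoffs 8, 9 → best response D.
Player 1 against (P, m2): payoffs 4, 8 → best response D.
Player 1 against (P, m3): payoffs 5, -7 → best response U.
Player 1 against (Q, m1): payoffs -4, -7 → best response U.
Player 1 against (Q, m2): payoffs 4, 3 → best response U.
Player 1 against (Q, m3): payoffs 7, 9 → best response D.
Player 2 against (U, m1): payoffs -3, -1 → best response Q.
Player 2 against (U, m2): payoffs -3, 7 → best response Q.
Player 2 against (U, m3): payoffs 9, 7 → best response P.
Player 2 against (D, m1): payoffs 8, 5 → best response P.
Player 2 against (D, m2): payoffs 1, 0 → best response P.
Player 2 against (D, m3): payoffs 8, 6 → best response P.
Player 3 against (U, P): payoffs -9, -6, 9 → best response m3.
Player 3 against (U, Q): payoffs -4, -8, -6 → best response m1.
Player 3 against (D, P): payoffs 0, 8, 2 → best response m2.
Player 3 against (D, Q): payoffs -3, 1, 4 → best response m3.
Mutual best responses: (U, P, m3); (U, Q, m1); (D, P, m2).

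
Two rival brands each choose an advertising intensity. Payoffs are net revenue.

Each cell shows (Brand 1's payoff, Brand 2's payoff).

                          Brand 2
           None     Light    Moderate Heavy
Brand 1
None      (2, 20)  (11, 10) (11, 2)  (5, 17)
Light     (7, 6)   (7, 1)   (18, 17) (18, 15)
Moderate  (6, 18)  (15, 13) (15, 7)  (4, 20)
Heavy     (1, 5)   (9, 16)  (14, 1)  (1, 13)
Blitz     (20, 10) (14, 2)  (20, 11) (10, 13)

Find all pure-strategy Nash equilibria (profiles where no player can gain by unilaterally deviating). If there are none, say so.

Mark each player's best response to every combination of opponents' strategies; a profile where every player is best-responding is a pure Nash equilibrium.
Brand 1 against None: payoffs 2, 7, 6, 1, 20 → best response Blitz.
Brand 1 against Light: payoffs 11, 7, 15, 9, 14 → best response Moderate.
Brand 1 against Moderate: payoffs 11, 18, 15, 14, 20 → best response Blitz.
Brand 1 against Heavy: payoffs 5, 18, 4, 1, 10 → best response Light.
Brand 2 against None: payoffs 20, 10, 2, 17 → best response None.
Brand 2 against Light: payoffs 6, 1, 17, 15 → best response Moderate.
Brand 2 against Moderate: payoffs 18, 13, 7, 20 → best response Heavy.
Brand 2 against Heavy: payoffs 5, 16, 1, 13 → best response Light.
Brand 2 against Blitz: payoffs 10, 2, 11, 13 → best response Heavy.
No profile is a mutual best response for all players.

This game has no pure Nash equilibrium.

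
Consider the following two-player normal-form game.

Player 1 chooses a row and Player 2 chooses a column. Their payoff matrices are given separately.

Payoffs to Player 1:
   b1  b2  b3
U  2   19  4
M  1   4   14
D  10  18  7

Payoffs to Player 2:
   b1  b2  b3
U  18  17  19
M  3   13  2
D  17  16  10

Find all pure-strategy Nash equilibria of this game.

Check each profile: it is a Nash equilibrium iff no player can strictly gain by switching unilaterally.
(U, b1): Player 1 can switch to D (2 → 10). Not NE.
(U, b2): Player 2 can switch to b1 (17 → 18). Not NE.
(U, b3): Player 1 can switch to M (4 → 14). Not NE.
(M, b1): Player 1 can switch to U (1 → 2). Not NE.
(M, b2): Player 1 can switch to U (4 → 19). Not NE.
(M, b3): Player 2 can switch to b1 (2 → 3). Not NE.
(D, b1): Player 1 gets 10, best alternative 2; Player 2 gets 17, best alternative 16. No profitable deviation — NE.
(D, b2): Player 1 can switch to U (18 → 19). Not NE.
(D, b3): Player 1 can switch to M (7 → 14). Not NE.

The unique pure-strategy Nash equilibrium is (D, b1).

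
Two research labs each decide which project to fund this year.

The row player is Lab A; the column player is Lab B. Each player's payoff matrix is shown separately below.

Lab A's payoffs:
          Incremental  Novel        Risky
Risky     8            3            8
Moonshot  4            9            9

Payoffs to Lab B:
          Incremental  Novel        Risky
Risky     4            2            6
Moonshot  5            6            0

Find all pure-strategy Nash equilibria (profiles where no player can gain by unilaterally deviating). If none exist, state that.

Pure NE: (Moonshot, Novel)

Lab A against Incremental: payoffs 8, 4 → best response Risky.
Lab A against Novel: payoffs 3, 9 → best response Moonshot.
Lab A against Risky: payoffs 8, 9 → best response Moonshot.
Lab B against Risky: payoffs 4, 2, 6 → best response Risky.
Lab B against Moonshot: payoffs 5, 6, 0 → best response Novel.
Mutual best responses: (Moonshot, Novel).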